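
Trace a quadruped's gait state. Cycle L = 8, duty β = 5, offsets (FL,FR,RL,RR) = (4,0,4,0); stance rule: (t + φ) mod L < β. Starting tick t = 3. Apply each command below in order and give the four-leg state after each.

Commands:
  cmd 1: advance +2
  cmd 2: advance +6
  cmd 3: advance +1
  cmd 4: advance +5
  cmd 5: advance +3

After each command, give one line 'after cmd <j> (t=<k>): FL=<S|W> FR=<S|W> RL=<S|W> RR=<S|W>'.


start t=3: FL=W FR=S RL=W RR=S
cmd 1: advance +2 → t=5, phase=(1,5,1,5) → FL=S FR=W RL=S RR=W
cmd 2: advance +6 → t=11, phase=(7,3,7,3) → FL=W FR=S RL=W RR=S
cmd 3: advance +1 → t=12, phase=(0,4,0,4) → FL=S FR=S RL=S RR=S
cmd 4: advance +5 → t=17, phase=(5,1,5,1) → FL=W FR=S RL=W RR=S
cmd 5: advance +3 → t=20, phase=(0,4,0,4) → FL=S FR=S RL=S RR=S

after cmd 1 (t=5): FL=S FR=W RL=S RR=W
after cmd 2 (t=11): FL=W FR=S RL=W RR=S
after cmd 3 (t=12): FL=S FR=S RL=S RR=S
after cmd 4 (t=17): FL=W FR=S RL=W RR=S
after cmd 5 (t=20): FL=S FR=S RL=S RR=S


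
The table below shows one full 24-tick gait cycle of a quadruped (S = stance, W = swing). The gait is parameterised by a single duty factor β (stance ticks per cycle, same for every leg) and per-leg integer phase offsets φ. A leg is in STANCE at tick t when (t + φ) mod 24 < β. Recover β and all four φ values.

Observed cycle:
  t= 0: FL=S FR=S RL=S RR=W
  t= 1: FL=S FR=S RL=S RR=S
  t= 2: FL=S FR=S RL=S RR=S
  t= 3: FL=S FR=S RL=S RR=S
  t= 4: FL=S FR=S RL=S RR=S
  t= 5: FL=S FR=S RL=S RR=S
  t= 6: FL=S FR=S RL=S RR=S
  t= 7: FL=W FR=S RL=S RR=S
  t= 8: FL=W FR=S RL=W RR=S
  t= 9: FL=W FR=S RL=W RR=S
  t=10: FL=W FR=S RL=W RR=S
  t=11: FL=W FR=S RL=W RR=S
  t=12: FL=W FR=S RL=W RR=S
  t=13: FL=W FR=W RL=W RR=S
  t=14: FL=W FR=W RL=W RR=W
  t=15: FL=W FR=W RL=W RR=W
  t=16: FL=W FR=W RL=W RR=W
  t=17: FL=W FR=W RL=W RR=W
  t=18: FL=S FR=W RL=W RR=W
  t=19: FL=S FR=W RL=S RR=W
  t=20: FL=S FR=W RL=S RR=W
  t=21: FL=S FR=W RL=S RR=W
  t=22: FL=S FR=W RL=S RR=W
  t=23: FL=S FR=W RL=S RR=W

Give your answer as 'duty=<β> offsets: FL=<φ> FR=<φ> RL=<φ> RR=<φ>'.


duty β = stance ticks per leg = 13
FL: stance ticks = 13; W→S at t=18 → φ=6
FR: stance ticks = 13; W→S at t=0 → φ=0
RL: stance ticks = 13; W→S at t=19 → φ=5
RR: stance ticks = 13; W→S at t=1 → φ=23

duty=13 offsets: FL=6 FR=0 RL=5 RR=23


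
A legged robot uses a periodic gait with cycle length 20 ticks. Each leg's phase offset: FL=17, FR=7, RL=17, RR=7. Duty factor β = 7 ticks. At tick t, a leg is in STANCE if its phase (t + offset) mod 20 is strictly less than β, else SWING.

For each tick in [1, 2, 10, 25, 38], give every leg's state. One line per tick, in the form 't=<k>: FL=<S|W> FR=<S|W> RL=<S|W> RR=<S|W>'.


t=1: phase=(18,8,18,8) vs β=7 → FL=W FR=W RL=W RR=W
t=2: phase=(19,9,19,9) vs β=7 → FL=W FR=W RL=W RR=W
t=10: phase=(7,17,7,17) vs β=7 → FL=W FR=W RL=W RR=W
t=25: phase=(2,12,2,12) vs β=7 → FL=S FR=W RL=S RR=W
t=38: phase=(15,5,15,5) vs β=7 → FL=W FR=S RL=W RR=S

t=1: FL=W FR=W RL=W RR=W
t=2: FL=W FR=W RL=W RR=W
t=10: FL=W FR=W RL=W RR=W
t=25: FL=S FR=W RL=S RR=W
t=38: FL=W FR=S RL=W RR=S


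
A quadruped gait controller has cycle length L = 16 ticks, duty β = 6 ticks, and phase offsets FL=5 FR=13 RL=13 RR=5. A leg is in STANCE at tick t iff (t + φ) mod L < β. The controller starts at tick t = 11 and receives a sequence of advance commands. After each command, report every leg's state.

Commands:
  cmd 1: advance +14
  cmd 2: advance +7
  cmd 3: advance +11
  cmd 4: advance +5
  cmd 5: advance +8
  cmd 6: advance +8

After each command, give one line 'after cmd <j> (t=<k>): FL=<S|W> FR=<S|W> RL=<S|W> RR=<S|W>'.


start t=11: FL=S FR=W RL=W RR=S
cmd 1: advance +14 → t=25, phase=(14,6,6,14) → FL=W FR=W RL=W RR=W
cmd 2: advance +7 → t=32, phase=(5,13,13,5) → FL=S FR=W RL=W RR=S
cmd 3: advance +11 → t=43, phase=(0,8,8,0) → FL=S FR=W RL=W RR=S
cmd 4: advance +5 → t=48, phase=(5,13,13,5) → FL=S FR=W RL=W RR=S
cmd 5: advance +8 → t=56, phase=(13,5,5,13) → FL=W FR=S RL=S RR=W
cmd 6: advance +8 → t=64, phase=(5,13,13,5) → FL=S FR=W RL=W RR=S

after cmd 1 (t=25): FL=W FR=W RL=W RR=W
after cmd 2 (t=32): FL=S FR=W RL=W RR=S
after cmd 3 (t=43): FL=S FR=W RL=W RR=S
after cmd 4 (t=48): FL=S FR=W RL=W RR=S
after cmd 5 (t=56): FL=W FR=S RL=S RR=W
after cmd 6 (t=64): FL=S FR=W RL=W RR=S


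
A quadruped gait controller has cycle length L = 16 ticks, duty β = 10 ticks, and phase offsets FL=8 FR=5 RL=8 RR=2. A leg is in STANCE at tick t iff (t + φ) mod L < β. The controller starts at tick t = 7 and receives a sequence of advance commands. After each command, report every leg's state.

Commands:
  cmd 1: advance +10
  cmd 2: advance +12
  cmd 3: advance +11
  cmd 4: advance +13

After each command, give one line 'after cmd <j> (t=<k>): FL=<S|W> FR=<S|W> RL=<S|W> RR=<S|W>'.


start t=7: FL=W FR=W RL=W RR=S
cmd 1: advance +10 → t=17, phase=(9,6,9,3) → FL=S FR=S RL=S RR=S
cmd 2: advance +12 → t=29, phase=(5,2,5,15) → FL=S FR=S RL=S RR=W
cmd 3: advance +11 → t=40, phase=(0,13,0,10) → FL=S FR=W RL=S RR=W
cmd 4: advance +13 → t=53, phase=(13,10,13,7) → FL=W FR=W RL=W RR=S

after cmd 1 (t=17): FL=S FR=S RL=S RR=S
after cmd 2 (t=29): FL=S FR=S RL=S RR=W
after cmd 3 (t=40): FL=S FR=W RL=S RR=W
after cmd 4 (t=53): FL=W FR=W RL=W RR=S


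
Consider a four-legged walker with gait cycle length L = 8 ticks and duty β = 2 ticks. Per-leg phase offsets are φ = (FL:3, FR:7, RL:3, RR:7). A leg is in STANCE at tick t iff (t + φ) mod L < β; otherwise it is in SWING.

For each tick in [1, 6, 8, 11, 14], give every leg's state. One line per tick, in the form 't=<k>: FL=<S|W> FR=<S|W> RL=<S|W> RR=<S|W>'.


t=1: phase=(4,0,4,0) vs β=2 → FL=W FR=S RL=W RR=S
t=6: phase=(1,5,1,5) vs β=2 → FL=S FR=W RL=S RR=W
t=8: phase=(3,7,3,7) vs β=2 → FL=W FR=W RL=W RR=W
t=11: phase=(6,2,6,2) vs β=2 → FL=W FR=W RL=W RR=W
t=14: phase=(1,5,1,5) vs β=2 → FL=S FR=W RL=S RR=W

t=1: FL=W FR=S RL=W RR=S
t=6: FL=S FR=W RL=S RR=W
t=8: FL=W FR=W RL=W RR=W
t=11: FL=W FR=W RL=W RR=W
t=14: FL=S FR=W RL=S RR=W


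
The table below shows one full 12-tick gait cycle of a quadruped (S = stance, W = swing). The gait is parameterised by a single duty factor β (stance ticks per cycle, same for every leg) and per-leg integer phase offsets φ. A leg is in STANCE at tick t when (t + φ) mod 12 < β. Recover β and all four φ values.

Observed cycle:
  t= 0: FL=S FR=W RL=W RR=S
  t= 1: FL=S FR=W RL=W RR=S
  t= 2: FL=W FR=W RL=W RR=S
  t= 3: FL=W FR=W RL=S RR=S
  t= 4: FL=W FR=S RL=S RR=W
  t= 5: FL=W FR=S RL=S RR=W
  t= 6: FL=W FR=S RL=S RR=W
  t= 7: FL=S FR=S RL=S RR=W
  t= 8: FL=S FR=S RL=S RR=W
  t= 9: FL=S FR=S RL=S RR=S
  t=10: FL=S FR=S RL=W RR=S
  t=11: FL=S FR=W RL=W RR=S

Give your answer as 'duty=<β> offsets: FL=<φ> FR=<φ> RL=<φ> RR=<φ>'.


duty β = stance ticks per leg = 7
FL: stance ticks = 7; W→S at t=7 → φ=5
FR: stance ticks = 7; W→S at t=4 → φ=8
RL: stance ticks = 7; W→S at t=3 → φ=9
RR: stance ticks = 7; W→S at t=9 → φ=3

duty=7 offsets: FL=5 FR=8 RL=9 RR=3


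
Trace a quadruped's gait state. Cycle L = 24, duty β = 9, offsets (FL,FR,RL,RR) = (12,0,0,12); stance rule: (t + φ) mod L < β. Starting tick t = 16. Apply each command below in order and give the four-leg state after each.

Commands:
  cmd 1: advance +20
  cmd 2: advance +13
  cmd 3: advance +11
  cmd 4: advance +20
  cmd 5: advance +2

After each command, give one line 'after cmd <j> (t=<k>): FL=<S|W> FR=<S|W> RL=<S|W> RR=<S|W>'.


start t=16: FL=S FR=W RL=W RR=S
cmd 1: advance +20 → t=36, phase=(0,12,12,0) → FL=S FR=W RL=W RR=S
cmd 2: advance +13 → t=49, phase=(13,1,1,13) → FL=W FR=S RL=S RR=W
cmd 3: advance +11 → t=60, phase=(0,12,12,0) → FL=S FR=W RL=W RR=S
cmd 4: advance +20 → t=80, phase=(20,8,8,20) → FL=W FR=S RL=S RR=W
cmd 5: advance +2 → t=82, phase=(22,10,10,22) → FL=W FR=W RL=W RR=W

after cmd 1 (t=36): FL=S FR=W RL=W RR=S
after cmd 2 (t=49): FL=W FR=S RL=S RR=W
after cmd 3 (t=60): FL=S FR=W RL=W RR=S
after cmd 4 (t=80): FL=W FR=S RL=S RR=W
after cmd 5 (t=82): FL=W FR=W RL=W RR=W


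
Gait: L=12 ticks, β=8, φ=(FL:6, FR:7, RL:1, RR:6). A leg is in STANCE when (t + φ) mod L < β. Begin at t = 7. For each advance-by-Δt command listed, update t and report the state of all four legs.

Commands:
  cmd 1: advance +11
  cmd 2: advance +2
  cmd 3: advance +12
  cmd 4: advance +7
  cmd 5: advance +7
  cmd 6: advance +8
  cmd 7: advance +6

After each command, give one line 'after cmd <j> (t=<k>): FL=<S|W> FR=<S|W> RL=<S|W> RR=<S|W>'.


start t=7: FL=S FR=S RL=W RR=S
cmd 1: advance +11 → t=18, phase=(0,1,7,0) → FL=S FR=S RL=S RR=S
cmd 2: advance +2 → t=20, phase=(2,3,9,2) → FL=S FR=S RL=W RR=S
cmd 3: advance +12 → t=32, phase=(2,3,9,2) → FL=S FR=S RL=W RR=S
cmd 4: advance +7 → t=39, phase=(9,10,4,9) → FL=W FR=W RL=S RR=W
cmd 5: advance +7 → t=46, phase=(4,5,11,4) → FL=S FR=S RL=W RR=S
cmd 6: advance +8 → t=54, phase=(0,1,7,0) → FL=S FR=S RL=S RR=S
cmd 7: advance +6 → t=60, phase=(6,7,1,6) → FL=S FR=S RL=S RR=S

after cmd 1 (t=18): FL=S FR=S RL=S RR=S
after cmd 2 (t=20): FL=S FR=S RL=W RR=S
after cmd 3 (t=32): FL=S FR=S RL=W RR=S
after cmd 4 (t=39): FL=W FR=W RL=S RR=W
after cmd 5 (t=46): FL=S FR=S RL=W RR=S
after cmd 6 (t=54): FL=S FR=S RL=S RR=S
after cmd 7 (t=60): FL=S FR=S RL=S RR=S


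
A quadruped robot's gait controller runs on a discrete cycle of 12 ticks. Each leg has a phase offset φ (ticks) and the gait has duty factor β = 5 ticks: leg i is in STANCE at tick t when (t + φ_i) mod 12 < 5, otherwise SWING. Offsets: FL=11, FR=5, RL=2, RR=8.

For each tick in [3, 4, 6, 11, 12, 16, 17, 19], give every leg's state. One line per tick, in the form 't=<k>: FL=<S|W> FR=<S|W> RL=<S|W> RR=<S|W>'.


t=3: phase=(2,8,5,11) vs β=5 → FL=S FR=W RL=W RR=W
t=4: phase=(3,9,6,0) vs β=5 → FL=S FR=W RL=W RR=S
t=6: phase=(5,11,8,2) vs β=5 → FL=W FR=W RL=W RR=S
t=11: phase=(10,4,1,7) vs β=5 → FL=W FR=S RL=S RR=W
t=12: phase=(11,5,2,8) vs β=5 → FL=W FR=W RL=S RR=W
t=16: phase=(3,9,6,0) vs β=5 → FL=S FR=W RL=W RR=S
t=17: phase=(4,10,7,1) vs β=5 → FL=S FR=W RL=W RR=S
t=19: phase=(6,0,9,3) vs β=5 → FL=W FR=S RL=W RR=S

t=3: FL=S FR=W RL=W RR=W
t=4: FL=S FR=W RL=W RR=S
t=6: FL=W FR=W RL=W RR=S
t=11: FL=W FR=S RL=S RR=W
t=12: FL=W FR=W RL=S RR=W
t=16: FL=S FR=W RL=W RR=S
t=17: FL=S FR=W RL=W RR=S
t=19: FL=W FR=S RL=W RR=S


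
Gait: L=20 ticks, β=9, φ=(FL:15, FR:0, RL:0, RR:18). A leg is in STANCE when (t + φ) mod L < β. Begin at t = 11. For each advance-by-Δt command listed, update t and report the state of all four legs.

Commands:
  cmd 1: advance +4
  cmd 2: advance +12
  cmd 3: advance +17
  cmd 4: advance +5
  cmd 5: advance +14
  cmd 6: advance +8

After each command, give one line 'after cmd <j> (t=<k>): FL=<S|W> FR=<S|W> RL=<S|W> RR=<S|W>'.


start t=11: FL=S FR=W RL=W RR=W
cmd 1: advance +4 → t=15, phase=(10,15,15,13) → FL=W FR=W RL=W RR=W
cmd 2: advance +12 → t=27, phase=(2,7,7,5) → FL=S FR=S RL=S RR=S
cmd 3: advance +17 → t=44, phase=(19,4,4,2) → FL=W FR=S RL=S RR=S
cmd 4: advance +5 → t=49, phase=(4,9,9,7) → FL=S FR=W RL=W RR=S
cmd 5: advance +14 → t=63, phase=(18,3,3,1) → FL=W FR=S RL=S RR=S
cmd 6: advance +8 → t=71, phase=(6,11,11,9) → FL=S FR=W RL=W RR=W

after cmd 1 (t=15): FL=W FR=W RL=W RR=W
after cmd 2 (t=27): FL=S FR=S RL=S RR=S
after cmd 3 (t=44): FL=W FR=S RL=S RR=S
after cmd 4 (t=49): FL=S FR=W RL=W RR=S
after cmd 5 (t=63): FL=W FR=S RL=S RR=S
after cmd 6 (t=71): FL=S FR=W RL=W RR=W


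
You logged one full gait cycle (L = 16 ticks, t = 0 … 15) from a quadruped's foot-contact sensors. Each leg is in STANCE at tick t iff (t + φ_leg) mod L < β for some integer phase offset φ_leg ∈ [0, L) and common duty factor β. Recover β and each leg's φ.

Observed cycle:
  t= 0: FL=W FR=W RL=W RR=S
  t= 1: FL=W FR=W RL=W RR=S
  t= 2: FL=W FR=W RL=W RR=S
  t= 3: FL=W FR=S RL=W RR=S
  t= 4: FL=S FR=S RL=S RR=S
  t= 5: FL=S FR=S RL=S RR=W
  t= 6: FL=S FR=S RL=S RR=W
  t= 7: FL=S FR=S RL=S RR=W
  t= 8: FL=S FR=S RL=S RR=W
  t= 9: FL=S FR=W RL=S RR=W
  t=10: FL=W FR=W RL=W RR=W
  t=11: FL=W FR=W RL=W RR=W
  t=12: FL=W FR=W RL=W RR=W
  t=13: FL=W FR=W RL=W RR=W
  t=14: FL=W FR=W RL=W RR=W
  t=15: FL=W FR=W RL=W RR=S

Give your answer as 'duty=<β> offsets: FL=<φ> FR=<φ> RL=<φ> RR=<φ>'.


duty=6 offsets: FL=12 FR=13 RL=12 RR=1

duty β = stance ticks per leg = 6
FL: stance ticks = 6; W→S at t=4 → φ=12
FR: stance ticks = 6; W→S at t=3 → φ=13
RL: stance ticks = 6; W→S at t=4 → φ=12
RR: stance ticks = 6; W→S at t=15 → φ=1


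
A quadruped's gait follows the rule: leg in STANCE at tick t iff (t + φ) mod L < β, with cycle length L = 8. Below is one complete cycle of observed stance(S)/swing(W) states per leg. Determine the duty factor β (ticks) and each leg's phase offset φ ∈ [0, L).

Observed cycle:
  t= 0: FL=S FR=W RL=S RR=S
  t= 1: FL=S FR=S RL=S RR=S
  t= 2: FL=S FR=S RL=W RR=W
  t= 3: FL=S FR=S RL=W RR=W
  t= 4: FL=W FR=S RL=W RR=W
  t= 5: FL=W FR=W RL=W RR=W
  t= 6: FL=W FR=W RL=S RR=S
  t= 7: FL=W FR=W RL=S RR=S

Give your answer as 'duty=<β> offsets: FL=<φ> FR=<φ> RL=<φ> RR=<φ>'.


duty β = stance ticks per leg = 4
FL: stance ticks = 4; W→S at t=0 → φ=0
FR: stance ticks = 4; W→S at t=1 → φ=7
RL: stance ticks = 4; W→S at t=6 → φ=2
RR: stance ticks = 4; W→S at t=6 → φ=2

duty=4 offsets: FL=0 FR=7 RL=2 RR=2


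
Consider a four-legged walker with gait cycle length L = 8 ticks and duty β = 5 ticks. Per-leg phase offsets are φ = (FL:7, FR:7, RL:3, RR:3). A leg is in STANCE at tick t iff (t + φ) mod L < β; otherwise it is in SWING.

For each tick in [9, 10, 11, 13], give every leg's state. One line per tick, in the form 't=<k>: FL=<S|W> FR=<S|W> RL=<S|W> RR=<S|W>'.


t=9: phase=(0,0,4,4) vs β=5 → FL=S FR=S RL=S RR=S
t=10: phase=(1,1,5,5) vs β=5 → FL=S FR=S RL=W RR=W
t=11: phase=(2,2,6,6) vs β=5 → FL=S FR=S RL=W RR=W
t=13: phase=(4,4,0,0) vs β=5 → FL=S FR=S RL=S RR=S

t=9: FL=S FR=S RL=S RR=S
t=10: FL=S FR=S RL=W RR=W
t=11: FL=S FR=S RL=W RR=W
t=13: FL=S FR=S RL=S RR=S


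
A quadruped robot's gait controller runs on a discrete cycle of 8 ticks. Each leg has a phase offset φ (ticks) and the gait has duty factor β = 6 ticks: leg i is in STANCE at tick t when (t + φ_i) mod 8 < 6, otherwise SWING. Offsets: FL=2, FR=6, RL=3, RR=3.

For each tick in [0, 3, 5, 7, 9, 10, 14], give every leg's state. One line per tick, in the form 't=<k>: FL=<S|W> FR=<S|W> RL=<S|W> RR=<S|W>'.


t=0: phase=(2,6,3,3) vs β=6 → FL=S FR=W RL=S RR=S
t=3: phase=(5,1,6,6) vs β=6 → FL=S FR=S RL=W RR=W
t=5: phase=(7,3,0,0) vs β=6 → FL=W FR=S RL=S RR=S
t=7: phase=(1,5,2,2) vs β=6 → FL=S FR=S RL=S RR=S
t=9: phase=(3,7,4,4) vs β=6 → FL=S FR=W RL=S RR=S
t=10: phase=(4,0,5,5) vs β=6 → FL=S FR=S RL=S RR=S
t=14: phase=(0,4,1,1) vs β=6 → FL=S FR=S RL=S RR=S

t=0: FL=S FR=W RL=S RR=S
t=3: FL=S FR=S RL=W RR=W
t=5: FL=W FR=S RL=S RR=S
t=7: FL=S FR=S RL=S RR=S
t=9: FL=S FR=W RL=S RR=S
t=10: FL=S FR=S RL=S RR=S
t=14: FL=S FR=S RL=S RR=S


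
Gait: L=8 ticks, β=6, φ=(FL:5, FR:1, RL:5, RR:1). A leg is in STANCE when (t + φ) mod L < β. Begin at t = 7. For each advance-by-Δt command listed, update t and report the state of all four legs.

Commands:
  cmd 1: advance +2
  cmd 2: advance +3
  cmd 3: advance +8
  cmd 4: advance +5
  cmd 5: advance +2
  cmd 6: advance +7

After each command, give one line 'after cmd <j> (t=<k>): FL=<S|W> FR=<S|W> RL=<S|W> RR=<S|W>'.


start t=7: FL=S FR=S RL=S RR=S
cmd 1: advance +2 → t=9, phase=(6,2,6,2) → FL=W FR=S RL=W RR=S
cmd 2: advance +3 → t=12, phase=(1,5,1,5) → FL=S FR=S RL=S RR=S
cmd 3: advance +8 → t=20, phase=(1,5,1,5) → FL=S FR=S RL=S RR=S
cmd 4: advance +5 → t=25, phase=(6,2,6,2) → FL=W FR=S RL=W RR=S
cmd 5: advance +2 → t=27, phase=(0,4,0,4) → FL=S FR=S RL=S RR=S
cmd 6: advance +7 → t=34, phase=(7,3,7,3) → FL=W FR=S RL=W RR=S

after cmd 1 (t=9): FL=W FR=S RL=W RR=S
after cmd 2 (t=12): FL=S FR=S RL=S RR=S
after cmd 3 (t=20): FL=S FR=S RL=S RR=S
after cmd 4 (t=25): FL=W FR=S RL=W RR=S
after cmd 5 (t=27): FL=S FR=S RL=S RR=S
after cmd 6 (t=34): FL=W FR=S RL=W RR=S


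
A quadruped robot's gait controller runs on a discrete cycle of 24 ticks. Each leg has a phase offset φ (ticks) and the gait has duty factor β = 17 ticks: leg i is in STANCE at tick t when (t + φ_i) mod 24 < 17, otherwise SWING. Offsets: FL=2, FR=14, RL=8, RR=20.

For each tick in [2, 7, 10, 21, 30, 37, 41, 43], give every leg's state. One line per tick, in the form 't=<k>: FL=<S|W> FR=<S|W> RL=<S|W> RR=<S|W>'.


t=2: phase=(4,16,10,22) vs β=17 → FL=S FR=S RL=S RR=W
t=7: phase=(9,21,15,3) vs β=17 → FL=S FR=W RL=S RR=S
t=10: phase=(12,0,18,6) vs β=17 → FL=S FR=S RL=W RR=S
t=21: phase=(23,11,5,17) vs β=17 → FL=W FR=S RL=S RR=W
t=30: phase=(8,20,14,2) vs β=17 → FL=S FR=W RL=S RR=S
t=37: phase=(15,3,21,9) vs β=17 → FL=S FR=S RL=W RR=S
t=41: phase=(19,7,1,13) vs β=17 → FL=W FR=S RL=S RR=S
t=43: phase=(21,9,3,15) vs β=17 → FL=W FR=S RL=S RR=S

t=2: FL=S FR=S RL=S RR=W
t=7: FL=S FR=W RL=S RR=S
t=10: FL=S FR=S RL=W RR=S
t=21: FL=W FR=S RL=S RR=W
t=30: FL=S FR=W RL=S RR=S
t=37: FL=S FR=S RL=W RR=S
t=41: FL=W FR=S RL=S RR=S
t=43: FL=W FR=S RL=S RR=S


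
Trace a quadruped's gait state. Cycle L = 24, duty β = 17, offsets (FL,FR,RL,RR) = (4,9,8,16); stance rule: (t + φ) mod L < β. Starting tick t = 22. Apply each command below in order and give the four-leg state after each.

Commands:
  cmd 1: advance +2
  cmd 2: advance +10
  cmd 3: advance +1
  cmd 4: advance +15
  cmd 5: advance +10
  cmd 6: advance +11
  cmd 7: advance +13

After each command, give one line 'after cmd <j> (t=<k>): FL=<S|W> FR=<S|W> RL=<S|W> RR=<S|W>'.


after cmd 1 (t=24): FL=S FR=S RL=S RR=S
after cmd 2 (t=34): FL=S FR=W RL=W RR=S
after cmd 3 (t=35): FL=S FR=W RL=W RR=S
after cmd 4 (t=50): FL=S FR=S RL=S RR=W
after cmd 5 (t=60): FL=S FR=W RL=W RR=S
after cmd 6 (t=71): FL=S FR=S RL=S RR=S
after cmd 7 (t=84): FL=S FR=W RL=W RR=S

start t=22: FL=S FR=S RL=S RR=S
cmd 1: advance +2 → t=24, phase=(4,9,8,16) → FL=S FR=S RL=S RR=S
cmd 2: advance +10 → t=34, phase=(14,19,18,2) → FL=S FR=W RL=W RR=S
cmd 3: advance +1 → t=35, phase=(15,20,19,3) → FL=S FR=W RL=W RR=S
cmd 4: advance +15 → t=50, phase=(6,11,10,18) → FL=S FR=S RL=S RR=W
cmd 5: advance +10 → t=60, phase=(16,21,20,4) → FL=S FR=W RL=W RR=S
cmd 6: advance +11 → t=71, phase=(3,8,7,15) → FL=S FR=S RL=S RR=S
cmd 7: advance +13 → t=84, phase=(16,21,20,4) → FL=S FR=W RL=W RR=S


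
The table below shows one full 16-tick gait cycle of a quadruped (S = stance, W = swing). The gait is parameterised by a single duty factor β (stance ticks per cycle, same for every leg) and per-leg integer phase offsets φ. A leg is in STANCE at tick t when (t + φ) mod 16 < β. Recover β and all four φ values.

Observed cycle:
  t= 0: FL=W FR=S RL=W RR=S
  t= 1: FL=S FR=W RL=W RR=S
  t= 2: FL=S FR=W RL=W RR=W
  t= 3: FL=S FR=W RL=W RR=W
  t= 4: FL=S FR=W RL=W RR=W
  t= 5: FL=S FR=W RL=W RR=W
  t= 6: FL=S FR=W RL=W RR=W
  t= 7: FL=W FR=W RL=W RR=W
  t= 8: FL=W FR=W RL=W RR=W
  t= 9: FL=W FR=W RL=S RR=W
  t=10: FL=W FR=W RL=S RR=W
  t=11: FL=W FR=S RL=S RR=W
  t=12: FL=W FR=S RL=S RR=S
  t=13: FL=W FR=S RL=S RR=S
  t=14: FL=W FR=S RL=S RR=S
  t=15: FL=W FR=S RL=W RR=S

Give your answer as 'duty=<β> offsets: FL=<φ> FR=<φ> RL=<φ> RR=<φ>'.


duty β = stance ticks per leg = 6
FL: stance ticks = 6; W→S at t=1 → φ=15
FR: stance ticks = 6; W→S at t=11 → φ=5
RL: stance ticks = 6; W→S at t=9 → φ=7
RR: stance ticks = 6; W→S at t=12 → φ=4

duty=6 offsets: FL=15 FR=5 RL=7 RR=4


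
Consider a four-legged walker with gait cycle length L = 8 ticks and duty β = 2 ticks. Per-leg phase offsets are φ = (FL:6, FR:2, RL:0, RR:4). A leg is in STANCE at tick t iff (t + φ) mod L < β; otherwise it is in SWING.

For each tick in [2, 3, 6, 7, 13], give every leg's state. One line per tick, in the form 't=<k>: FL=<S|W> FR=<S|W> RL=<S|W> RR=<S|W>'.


t=2: FL=S FR=W RL=W RR=W
t=3: FL=S FR=W RL=W RR=W
t=6: FL=W FR=S RL=W RR=W
t=7: FL=W FR=S RL=W RR=W
t=13: FL=W FR=W RL=W RR=S

t=2: phase=(0,4,2,6) vs β=2 → FL=S FR=W RL=W RR=W
t=3: phase=(1,5,3,7) vs β=2 → FL=S FR=W RL=W RR=W
t=6: phase=(4,0,6,2) vs β=2 → FL=W FR=S RL=W RR=W
t=7: phase=(5,1,7,3) vs β=2 → FL=W FR=S RL=W RR=W
t=13: phase=(3,7,5,1) vs β=2 → FL=W FR=W RL=W RR=S


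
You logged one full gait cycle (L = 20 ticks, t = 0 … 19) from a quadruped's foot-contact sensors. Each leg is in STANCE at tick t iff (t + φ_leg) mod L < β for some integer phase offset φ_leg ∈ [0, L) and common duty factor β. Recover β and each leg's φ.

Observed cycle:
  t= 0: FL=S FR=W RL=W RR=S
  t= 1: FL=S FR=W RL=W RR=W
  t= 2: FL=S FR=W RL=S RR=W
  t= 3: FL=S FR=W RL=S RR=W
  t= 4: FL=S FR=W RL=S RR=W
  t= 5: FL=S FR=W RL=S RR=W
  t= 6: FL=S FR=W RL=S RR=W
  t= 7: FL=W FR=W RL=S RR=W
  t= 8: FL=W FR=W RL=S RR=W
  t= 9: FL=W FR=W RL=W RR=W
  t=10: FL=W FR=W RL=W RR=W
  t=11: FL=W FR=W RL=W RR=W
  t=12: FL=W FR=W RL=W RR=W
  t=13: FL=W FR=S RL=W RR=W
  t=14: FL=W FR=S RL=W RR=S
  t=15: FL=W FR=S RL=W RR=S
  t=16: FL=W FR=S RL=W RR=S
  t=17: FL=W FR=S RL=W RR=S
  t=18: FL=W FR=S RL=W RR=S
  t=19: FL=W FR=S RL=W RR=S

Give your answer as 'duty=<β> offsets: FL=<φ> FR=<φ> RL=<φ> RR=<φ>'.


duty=7 offsets: FL=0 FR=7 RL=18 RR=6

duty β = stance ticks per leg = 7
FL: stance ticks = 7; W→S at t=0 → φ=0
FR: stance ticks = 7; W→S at t=13 → φ=7
RL: stance ticks = 7; W→S at t=2 → φ=18
RR: stance ticks = 7; W→S at t=14 → φ=6


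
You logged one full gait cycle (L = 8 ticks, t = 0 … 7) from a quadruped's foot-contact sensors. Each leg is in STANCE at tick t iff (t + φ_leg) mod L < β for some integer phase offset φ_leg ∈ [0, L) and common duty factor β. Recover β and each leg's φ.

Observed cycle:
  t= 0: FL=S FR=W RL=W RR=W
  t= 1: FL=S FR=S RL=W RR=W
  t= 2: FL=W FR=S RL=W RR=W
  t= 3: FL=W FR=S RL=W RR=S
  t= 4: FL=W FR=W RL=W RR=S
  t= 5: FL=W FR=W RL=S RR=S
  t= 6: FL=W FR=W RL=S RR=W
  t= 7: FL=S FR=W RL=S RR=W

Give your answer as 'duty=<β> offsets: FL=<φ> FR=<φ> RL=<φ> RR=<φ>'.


duty=3 offsets: FL=1 FR=7 RL=3 RR=5

duty β = stance ticks per leg = 3
FL: stance ticks = 3; W→S at t=7 → φ=1
FR: stance ticks = 3; W→S at t=1 → φ=7
RL: stance ticks = 3; W→S at t=5 → φ=3
RR: stance ticks = 3; W→S at t=3 → φ=5


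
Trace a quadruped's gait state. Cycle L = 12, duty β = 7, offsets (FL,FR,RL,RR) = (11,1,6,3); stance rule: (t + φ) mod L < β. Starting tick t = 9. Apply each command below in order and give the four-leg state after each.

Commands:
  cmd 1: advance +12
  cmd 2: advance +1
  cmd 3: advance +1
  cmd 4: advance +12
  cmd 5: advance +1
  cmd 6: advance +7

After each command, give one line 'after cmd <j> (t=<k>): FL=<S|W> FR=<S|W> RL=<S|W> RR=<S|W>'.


start t=9: FL=W FR=W RL=S RR=S
cmd 1: advance +12 → t=21, phase=(8,10,3,0) → FL=W FR=W RL=S RR=S
cmd 2: advance +1 → t=22, phase=(9,11,4,1) → FL=W FR=W RL=S RR=S
cmd 3: advance +1 → t=23, phase=(10,0,5,2) → FL=W FR=S RL=S RR=S
cmd 4: advance +12 → t=35, phase=(10,0,5,2) → FL=W FR=S RL=S RR=S
cmd 5: advance +1 → t=36, phase=(11,1,6,3) → FL=W FR=S RL=S RR=S
cmd 6: advance +7 → t=43, phase=(6,8,1,10) → FL=S FR=W RL=S RR=W

after cmd 1 (t=21): FL=W FR=W RL=S RR=S
after cmd 2 (t=22): FL=W FR=W RL=S RR=S
after cmd 3 (t=23): FL=W FR=S RL=S RR=S
after cmd 4 (t=35): FL=W FR=S RL=S RR=S
after cmd 5 (t=36): FL=W FR=S RL=S RR=S
after cmd 6 (t=43): FL=S FR=W RL=S RR=W


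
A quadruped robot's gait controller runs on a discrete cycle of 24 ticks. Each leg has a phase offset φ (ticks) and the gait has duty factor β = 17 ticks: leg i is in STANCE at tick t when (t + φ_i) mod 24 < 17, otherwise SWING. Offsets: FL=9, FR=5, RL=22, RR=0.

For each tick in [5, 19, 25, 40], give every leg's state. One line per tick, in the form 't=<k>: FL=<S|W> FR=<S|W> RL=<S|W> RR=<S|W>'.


t=5: phase=(14,10,3,5) vs β=17 → FL=S FR=S RL=S RR=S
t=19: phase=(4,0,17,19) vs β=17 → FL=S FR=S RL=W RR=W
t=25: phase=(10,6,23,1) vs β=17 → FL=S FR=S RL=W RR=S
t=40: phase=(1,21,14,16) vs β=17 → FL=S FR=W RL=S RR=S

t=5: FL=S FR=S RL=S RR=S
t=19: FL=S FR=S RL=W RR=W
t=25: FL=S FR=S RL=W RR=S
t=40: FL=S FR=W RL=S RR=S


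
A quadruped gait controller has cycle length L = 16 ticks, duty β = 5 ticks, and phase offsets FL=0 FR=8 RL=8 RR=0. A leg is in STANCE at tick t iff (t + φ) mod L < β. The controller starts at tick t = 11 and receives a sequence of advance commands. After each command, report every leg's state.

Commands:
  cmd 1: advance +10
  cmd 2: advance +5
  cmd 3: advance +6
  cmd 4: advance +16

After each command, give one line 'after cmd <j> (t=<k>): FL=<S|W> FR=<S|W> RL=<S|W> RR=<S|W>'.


after cmd 1 (t=21): FL=W FR=W RL=W RR=W
after cmd 2 (t=26): FL=W FR=S RL=S RR=W
after cmd 3 (t=32): FL=S FR=W RL=W RR=S
after cmd 4 (t=48): FL=S FR=W RL=W RR=S

start t=11: FL=W FR=S RL=S RR=W
cmd 1: advance +10 → t=21, phase=(5,13,13,5) → FL=W FR=W RL=W RR=W
cmd 2: advance +5 → t=26, phase=(10,2,2,10) → FL=W FR=S RL=S RR=W
cmd 3: advance +6 → t=32, phase=(0,8,8,0) → FL=S FR=W RL=W RR=S
cmd 4: advance +16 → t=48, phase=(0,8,8,0) → FL=S FR=W RL=W RR=S


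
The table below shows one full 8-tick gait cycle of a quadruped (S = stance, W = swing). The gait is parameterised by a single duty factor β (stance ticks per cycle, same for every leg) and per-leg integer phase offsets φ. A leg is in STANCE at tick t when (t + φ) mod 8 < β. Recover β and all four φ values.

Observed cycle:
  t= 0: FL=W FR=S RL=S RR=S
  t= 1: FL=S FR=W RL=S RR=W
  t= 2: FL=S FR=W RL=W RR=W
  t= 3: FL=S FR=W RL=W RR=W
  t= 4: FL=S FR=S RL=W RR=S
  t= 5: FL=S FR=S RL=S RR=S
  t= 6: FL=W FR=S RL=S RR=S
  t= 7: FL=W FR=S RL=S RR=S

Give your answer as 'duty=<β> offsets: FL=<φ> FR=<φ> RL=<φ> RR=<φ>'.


duty β = stance ticks per leg = 5
FL: stance ticks = 5; W→S at t=1 → φ=7
FR: stance ticks = 5; W→S at t=4 → φ=4
RL: stance ticks = 5; W→S at t=5 → φ=3
RR: stance ticks = 5; W→S at t=4 → φ=4

duty=5 offsets: FL=7 FR=4 RL=3 RR=4


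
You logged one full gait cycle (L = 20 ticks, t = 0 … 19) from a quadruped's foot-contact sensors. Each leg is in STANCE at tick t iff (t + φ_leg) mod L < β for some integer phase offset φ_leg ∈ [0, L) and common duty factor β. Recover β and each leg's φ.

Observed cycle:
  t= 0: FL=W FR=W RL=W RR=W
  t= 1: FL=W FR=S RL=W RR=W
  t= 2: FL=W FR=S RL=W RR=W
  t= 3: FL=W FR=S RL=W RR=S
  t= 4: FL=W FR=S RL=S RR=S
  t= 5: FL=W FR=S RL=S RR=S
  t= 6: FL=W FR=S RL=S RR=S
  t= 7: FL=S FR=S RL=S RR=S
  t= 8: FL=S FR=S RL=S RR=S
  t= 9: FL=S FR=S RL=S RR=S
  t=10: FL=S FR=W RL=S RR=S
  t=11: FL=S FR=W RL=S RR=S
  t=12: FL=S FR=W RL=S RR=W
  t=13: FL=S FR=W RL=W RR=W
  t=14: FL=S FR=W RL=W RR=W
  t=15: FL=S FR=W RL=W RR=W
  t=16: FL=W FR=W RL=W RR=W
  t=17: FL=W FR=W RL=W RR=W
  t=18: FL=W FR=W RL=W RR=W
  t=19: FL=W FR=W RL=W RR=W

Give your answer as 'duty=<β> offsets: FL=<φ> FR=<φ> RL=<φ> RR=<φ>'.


duty=9 offsets: FL=13 FR=19 RL=16 RR=17

duty β = stance ticks per leg = 9
FL: stance ticks = 9; W→S at t=7 → φ=13
FR: stance ticks = 9; W→S at t=1 → φ=19
RL: stance ticks = 9; W→S at t=4 → φ=16
RR: stance ticks = 9; W→S at t=3 → φ=17


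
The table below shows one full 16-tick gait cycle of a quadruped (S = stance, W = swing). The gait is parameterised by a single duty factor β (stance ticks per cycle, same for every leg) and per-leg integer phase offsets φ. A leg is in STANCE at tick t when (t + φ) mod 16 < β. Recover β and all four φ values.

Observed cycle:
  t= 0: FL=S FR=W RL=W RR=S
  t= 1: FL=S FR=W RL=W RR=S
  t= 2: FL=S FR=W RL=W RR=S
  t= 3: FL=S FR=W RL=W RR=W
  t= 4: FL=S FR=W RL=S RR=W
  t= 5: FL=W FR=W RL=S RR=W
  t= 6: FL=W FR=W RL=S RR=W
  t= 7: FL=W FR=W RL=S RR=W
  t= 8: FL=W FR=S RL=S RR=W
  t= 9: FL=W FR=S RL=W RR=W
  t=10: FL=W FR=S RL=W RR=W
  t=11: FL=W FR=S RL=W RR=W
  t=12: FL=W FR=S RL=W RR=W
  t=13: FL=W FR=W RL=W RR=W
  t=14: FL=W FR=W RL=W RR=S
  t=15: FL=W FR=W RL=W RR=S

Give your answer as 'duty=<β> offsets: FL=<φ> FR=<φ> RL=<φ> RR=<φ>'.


duty β = stance ticks per leg = 5
FL: stance ticks = 5; W→S at t=0 → φ=0
FR: stance ticks = 5; W→S at t=8 → φ=8
RL: stance ticks = 5; W→S at t=4 → φ=12
RR: stance ticks = 5; W→S at t=14 → φ=2

duty=5 offsets: FL=0 FR=8 RL=12 RR=2


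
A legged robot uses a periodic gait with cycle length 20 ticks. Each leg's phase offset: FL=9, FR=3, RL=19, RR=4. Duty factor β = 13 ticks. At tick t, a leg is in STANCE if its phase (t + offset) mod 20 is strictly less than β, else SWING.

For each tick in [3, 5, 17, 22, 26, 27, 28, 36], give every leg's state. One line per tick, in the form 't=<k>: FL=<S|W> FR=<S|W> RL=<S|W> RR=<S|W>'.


t=3: FL=S FR=S RL=S RR=S
t=5: FL=W FR=S RL=S RR=S
t=17: FL=S FR=S RL=W RR=S
t=22: FL=S FR=S RL=S RR=S
t=26: FL=W FR=S RL=S RR=S
t=27: FL=W FR=S RL=S RR=S
t=28: FL=W FR=S RL=S RR=S
t=36: FL=S FR=W RL=W RR=S

t=3: phase=(12,6,2,7) vs β=13 → FL=S FR=S RL=S RR=S
t=5: phase=(14,8,4,9) vs β=13 → FL=W FR=S RL=S RR=S
t=17: phase=(6,0,16,1) vs β=13 → FL=S FR=S RL=W RR=S
t=22: phase=(11,5,1,6) vs β=13 → FL=S FR=S RL=S RR=S
t=26: phase=(15,9,5,10) vs β=13 → FL=W FR=S RL=S RR=S
t=27: phase=(16,10,6,11) vs β=13 → FL=W FR=S RL=S RR=S
t=28: phase=(17,11,7,12) vs β=13 → FL=W FR=S RL=S RR=S
t=36: phase=(5,19,15,0) vs β=13 → FL=S FR=W RL=W RR=S


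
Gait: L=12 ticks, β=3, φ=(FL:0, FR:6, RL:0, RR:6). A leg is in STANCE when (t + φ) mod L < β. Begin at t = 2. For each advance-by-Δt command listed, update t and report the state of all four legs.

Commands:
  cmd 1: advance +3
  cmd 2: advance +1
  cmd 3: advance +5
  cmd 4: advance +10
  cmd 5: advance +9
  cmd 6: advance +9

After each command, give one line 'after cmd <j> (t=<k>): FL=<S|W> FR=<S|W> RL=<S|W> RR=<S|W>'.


start t=2: FL=S FR=W RL=S RR=W
cmd 1: advance +3 → t=5, phase=(5,11,5,11) → FL=W FR=W RL=W RR=W
cmd 2: advance +1 → t=6, phase=(6,0,6,0) → FL=W FR=S RL=W RR=S
cmd 3: advance +5 → t=11, phase=(11,5,11,5) → FL=W FR=W RL=W RR=W
cmd 4: advance +10 → t=21, phase=(9,3,9,3) → FL=W FR=W RL=W RR=W
cmd 5: advance +9 → t=30, phase=(6,0,6,0) → FL=W FR=S RL=W RR=S
cmd 6: advance +9 → t=39, phase=(3,9,3,9) → FL=W FR=W RL=W RR=W

after cmd 1 (t=5): FL=W FR=W RL=W RR=W
after cmd 2 (t=6): FL=W FR=S RL=W RR=S
after cmd 3 (t=11): FL=W FR=W RL=W RR=W
after cmd 4 (t=21): FL=W FR=W RL=W RR=W
after cmd 5 (t=30): FL=W FR=S RL=W RR=S
after cmd 6 (t=39): FL=W FR=W RL=W RR=W


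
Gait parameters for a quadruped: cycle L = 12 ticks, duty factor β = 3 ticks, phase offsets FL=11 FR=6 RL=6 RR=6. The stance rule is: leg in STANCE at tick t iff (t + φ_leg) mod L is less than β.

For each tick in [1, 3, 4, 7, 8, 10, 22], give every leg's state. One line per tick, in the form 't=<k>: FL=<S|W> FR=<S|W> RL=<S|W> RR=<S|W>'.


t=1: phase=(0,7,7,7) vs β=3 → FL=S FR=W RL=W RR=W
t=3: phase=(2,9,9,9) vs β=3 → FL=S FR=W RL=W RR=W
t=4: phase=(3,10,10,10) vs β=3 → FL=W FR=W RL=W RR=W
t=7: phase=(6,1,1,1) vs β=3 → FL=W FR=S RL=S RR=S
t=8: phase=(7,2,2,2) vs β=3 → FL=W FR=S RL=S RR=S
t=10: phase=(9,4,4,4) vs β=3 → FL=W FR=W RL=W RR=W
t=22: phase=(9,4,4,4) vs β=3 → FL=W FR=W RL=W RR=W

t=1: FL=S FR=W RL=W RR=W
t=3: FL=S FR=W RL=W RR=W
t=4: FL=W FR=W RL=W RR=W
t=7: FL=W FR=S RL=S RR=S
t=8: FL=W FR=S RL=S RR=S
t=10: FL=W FR=W RL=W RR=W
t=22: FL=W FR=W RL=W RR=W


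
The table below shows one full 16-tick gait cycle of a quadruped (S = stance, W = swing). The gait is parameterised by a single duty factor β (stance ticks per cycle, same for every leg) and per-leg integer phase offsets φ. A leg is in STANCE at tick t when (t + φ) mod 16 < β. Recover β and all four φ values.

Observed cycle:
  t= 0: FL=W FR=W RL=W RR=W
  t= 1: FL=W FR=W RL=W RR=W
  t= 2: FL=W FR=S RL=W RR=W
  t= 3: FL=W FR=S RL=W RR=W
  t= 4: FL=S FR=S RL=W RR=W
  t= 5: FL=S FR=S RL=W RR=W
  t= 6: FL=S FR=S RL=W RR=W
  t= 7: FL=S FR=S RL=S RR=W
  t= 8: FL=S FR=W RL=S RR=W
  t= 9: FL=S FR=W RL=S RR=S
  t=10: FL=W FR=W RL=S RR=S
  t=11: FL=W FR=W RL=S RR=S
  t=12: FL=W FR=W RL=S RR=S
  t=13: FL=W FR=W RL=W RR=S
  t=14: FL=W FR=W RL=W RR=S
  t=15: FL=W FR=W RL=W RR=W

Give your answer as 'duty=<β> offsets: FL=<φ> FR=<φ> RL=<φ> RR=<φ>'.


duty=6 offsets: FL=12 FR=14 RL=9 RR=7

duty β = stance ticks per leg = 6
FL: stance ticks = 6; W→S at t=4 → φ=12
FR: stance ticks = 6; W→S at t=2 → φ=14
RL: stance ticks = 6; W→S at t=7 → φ=9
RR: stance ticks = 6; W→S at t=9 → φ=7


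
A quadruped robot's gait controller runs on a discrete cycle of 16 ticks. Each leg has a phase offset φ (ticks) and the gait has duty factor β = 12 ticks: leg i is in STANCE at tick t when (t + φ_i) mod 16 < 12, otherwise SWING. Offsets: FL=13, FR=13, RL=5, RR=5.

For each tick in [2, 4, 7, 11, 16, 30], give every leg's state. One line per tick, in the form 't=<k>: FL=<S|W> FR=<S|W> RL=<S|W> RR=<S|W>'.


t=2: phase=(15,15,7,7) vs β=12 → FL=W FR=W RL=S RR=S
t=4: phase=(1,1,9,9) vs β=12 → FL=S FR=S RL=S RR=S
t=7: phase=(4,4,12,12) vs β=12 → FL=S FR=S RL=W RR=W
t=11: phase=(8,8,0,0) vs β=12 → FL=S FR=S RL=S RR=S
t=16: phase=(13,13,5,5) vs β=12 → FL=W FR=W RL=S RR=S
t=30: phase=(11,11,3,3) vs β=12 → FL=S FR=S RL=S RR=S

t=2: FL=W FR=W RL=S RR=S
t=4: FL=S FR=S RL=S RR=S
t=7: FL=S FR=S RL=W RR=W
t=11: FL=S FR=S RL=S RR=S
t=16: FL=W FR=W RL=S RR=S
t=30: FL=S FR=S RL=S RR=S


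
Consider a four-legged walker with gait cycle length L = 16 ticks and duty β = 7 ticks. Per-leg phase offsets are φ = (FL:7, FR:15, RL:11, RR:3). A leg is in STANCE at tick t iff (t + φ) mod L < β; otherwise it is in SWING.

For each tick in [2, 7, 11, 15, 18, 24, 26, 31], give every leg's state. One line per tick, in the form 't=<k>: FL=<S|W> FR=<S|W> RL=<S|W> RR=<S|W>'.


t=2: FL=W FR=S RL=W RR=S
t=7: FL=W FR=S RL=S RR=W
t=11: FL=S FR=W RL=S RR=W
t=15: FL=S FR=W RL=W RR=S
t=18: FL=W FR=S RL=W RR=S
t=24: FL=W FR=W RL=S RR=W
t=26: FL=S FR=W RL=S RR=W
t=31: FL=S FR=W RL=W RR=S

t=2: phase=(9,1,13,5) vs β=7 → FL=W FR=S RL=W RR=S
t=7: phase=(14,6,2,10) vs β=7 → FL=W FR=S RL=S RR=W
t=11: phase=(2,10,6,14) vs β=7 → FL=S FR=W RL=S RR=W
t=15: phase=(6,14,10,2) vs β=7 → FL=S FR=W RL=W RR=S
t=18: phase=(9,1,13,5) vs β=7 → FL=W FR=S RL=W RR=S
t=24: phase=(15,7,3,11) vs β=7 → FL=W FR=W RL=S RR=W
t=26: phase=(1,9,5,13) vs β=7 → FL=S FR=W RL=S RR=W
t=31: phase=(6,14,10,2) vs β=7 → FL=S FR=W RL=W RR=S


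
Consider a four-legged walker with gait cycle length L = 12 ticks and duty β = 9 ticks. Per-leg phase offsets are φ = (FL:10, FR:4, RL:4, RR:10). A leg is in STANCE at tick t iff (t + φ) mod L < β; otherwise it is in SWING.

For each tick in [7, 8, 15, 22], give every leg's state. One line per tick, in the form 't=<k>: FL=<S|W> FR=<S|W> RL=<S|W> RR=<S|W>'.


t=7: phase=(5,11,11,5) vs β=9 → FL=S FR=W RL=W RR=S
t=8: phase=(6,0,0,6) vs β=9 → FL=S FR=S RL=S RR=S
t=15: phase=(1,7,7,1) vs β=9 → FL=S FR=S RL=S RR=S
t=22: phase=(8,2,2,8) vs β=9 → FL=S FR=S RL=S RR=S

t=7: FL=S FR=W RL=W RR=S
t=8: FL=S FR=S RL=S RR=S
t=15: FL=S FR=S RL=S RR=S
t=22: FL=S FR=S RL=S RR=S


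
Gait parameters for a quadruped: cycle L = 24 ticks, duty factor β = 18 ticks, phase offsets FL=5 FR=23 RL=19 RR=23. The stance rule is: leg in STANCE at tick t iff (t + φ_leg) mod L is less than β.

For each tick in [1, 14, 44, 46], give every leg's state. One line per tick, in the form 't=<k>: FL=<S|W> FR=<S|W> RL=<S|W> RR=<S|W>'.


t=1: FL=S FR=S RL=W RR=S
t=14: FL=W FR=S RL=S RR=S
t=44: FL=S FR=W RL=S RR=W
t=46: FL=S FR=W RL=S RR=W

t=1: phase=(6,0,20,0) vs β=18 → FL=S FR=S RL=W RR=S
t=14: phase=(19,13,9,13) vs β=18 → FL=W FR=S RL=S RR=S
t=44: phase=(1,19,15,19) vs β=18 → FL=S FR=W RL=S RR=W
t=46: phase=(3,21,17,21) vs β=18 → FL=S FR=W RL=S RR=W


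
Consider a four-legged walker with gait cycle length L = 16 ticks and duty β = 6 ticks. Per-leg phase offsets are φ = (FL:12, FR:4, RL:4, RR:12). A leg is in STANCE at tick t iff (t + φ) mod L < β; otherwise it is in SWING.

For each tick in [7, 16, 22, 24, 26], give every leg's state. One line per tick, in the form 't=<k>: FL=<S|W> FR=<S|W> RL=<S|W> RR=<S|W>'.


t=7: FL=S FR=W RL=W RR=S
t=16: FL=W FR=S RL=S RR=W
t=22: FL=S FR=W RL=W RR=S
t=24: FL=S FR=W RL=W RR=S
t=26: FL=W FR=W RL=W RR=W

t=7: phase=(3,11,11,3) vs β=6 → FL=S FR=W RL=W RR=S
t=16: phase=(12,4,4,12) vs β=6 → FL=W FR=S RL=S RR=W
t=22: phase=(2,10,10,2) vs β=6 → FL=S FR=W RL=W RR=S
t=24: phase=(4,12,12,4) vs β=6 → FL=S FR=W RL=W RR=S
t=26: phase=(6,14,14,6) vs β=6 → FL=W FR=W RL=W RR=W


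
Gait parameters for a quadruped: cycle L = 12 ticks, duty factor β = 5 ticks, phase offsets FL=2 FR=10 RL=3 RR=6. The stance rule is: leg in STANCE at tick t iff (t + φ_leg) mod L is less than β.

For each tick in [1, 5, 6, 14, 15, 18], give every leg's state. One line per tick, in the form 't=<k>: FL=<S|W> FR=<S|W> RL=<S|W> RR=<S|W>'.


t=1: phase=(3,11,4,7) vs β=5 → FL=S FR=W RL=S RR=W
t=5: phase=(7,3,8,11) vs β=5 → FL=W FR=S RL=W RR=W
t=6: phase=(8,4,9,0) vs β=5 → FL=W FR=S RL=W RR=S
t=14: phase=(4,0,5,8) vs β=5 → FL=S FR=S RL=W RR=W
t=15: phase=(5,1,6,9) vs β=5 → FL=W FR=S RL=W RR=W
t=18: phase=(8,4,9,0) vs β=5 → FL=W FR=S RL=W RR=S

t=1: FL=S FR=W RL=S RR=W
t=5: FL=W FR=S RL=W RR=W
t=6: FL=W FR=S RL=W RR=S
t=14: FL=S FR=S RL=W RR=W
t=15: FL=W FR=S RL=W RR=W
t=18: FL=W FR=S RL=W RR=S


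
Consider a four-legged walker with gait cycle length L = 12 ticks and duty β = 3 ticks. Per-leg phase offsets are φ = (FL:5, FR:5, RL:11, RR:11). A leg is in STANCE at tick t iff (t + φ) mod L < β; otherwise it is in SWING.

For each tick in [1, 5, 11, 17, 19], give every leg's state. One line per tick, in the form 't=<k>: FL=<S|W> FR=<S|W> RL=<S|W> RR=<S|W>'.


t=1: phase=(6,6,0,0) vs β=3 → FL=W FR=W RL=S RR=S
t=5: phase=(10,10,4,4) vs β=3 → FL=W FR=W RL=W RR=W
t=11: phase=(4,4,10,10) vs β=3 → FL=W FR=W RL=W RR=W
t=17: phase=(10,10,4,4) vs β=3 → FL=W FR=W RL=W RR=W
t=19: phase=(0,0,6,6) vs β=3 → FL=S FR=S RL=W RR=W

t=1: FL=W FR=W RL=S RR=S
t=5: FL=W FR=W RL=W RR=W
t=11: FL=W FR=W RL=W RR=W
t=17: FL=W FR=W RL=W RR=W
t=19: FL=S FR=S RL=W RR=W


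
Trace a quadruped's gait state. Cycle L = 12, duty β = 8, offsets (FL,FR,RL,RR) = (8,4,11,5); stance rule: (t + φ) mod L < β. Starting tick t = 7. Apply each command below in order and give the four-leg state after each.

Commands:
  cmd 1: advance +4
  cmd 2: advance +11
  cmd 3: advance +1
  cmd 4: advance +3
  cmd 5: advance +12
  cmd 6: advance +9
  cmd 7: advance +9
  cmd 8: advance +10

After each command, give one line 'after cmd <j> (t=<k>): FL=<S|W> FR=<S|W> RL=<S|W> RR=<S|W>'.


start t=7: FL=S FR=W RL=S RR=S
cmd 1: advance +4 → t=11, phase=(7,3,10,4) → FL=S FR=S RL=W RR=S
cmd 2: advance +11 → t=22, phase=(6,2,9,3) → FL=S FR=S RL=W RR=S
cmd 3: advance +1 → t=23, phase=(7,3,10,4) → FL=S FR=S RL=W RR=S
cmd 4: advance +3 → t=26, phase=(10,6,1,7) → FL=W FR=S RL=S RR=S
cmd 5: advance +12 → t=38, phase=(10,6,1,7) → FL=W FR=S RL=S RR=S
cmd 6: advance +9 → t=47, phase=(7,3,10,4) → FL=S FR=S RL=W RR=S
cmd 7: advance +9 → t=56, phase=(4,0,7,1) → FL=S FR=S RL=S RR=S
cmd 8: advance +10 → t=66, phase=(2,10,5,11) → FL=S FR=W RL=S RR=W

after cmd 1 (t=11): FL=S FR=S RL=W RR=S
after cmd 2 (t=22): FL=S FR=S RL=W RR=S
after cmd 3 (t=23): FL=S FR=S RL=W RR=S
after cmd 4 (t=26): FL=W FR=S RL=S RR=S
after cmd 5 (t=38): FL=W FR=S RL=S RR=S
after cmd 6 (t=47): FL=S FR=S RL=W RR=S
after cmd 7 (t=56): FL=S FR=S RL=S RR=S
after cmd 8 (t=66): FL=S FR=W RL=S RR=W


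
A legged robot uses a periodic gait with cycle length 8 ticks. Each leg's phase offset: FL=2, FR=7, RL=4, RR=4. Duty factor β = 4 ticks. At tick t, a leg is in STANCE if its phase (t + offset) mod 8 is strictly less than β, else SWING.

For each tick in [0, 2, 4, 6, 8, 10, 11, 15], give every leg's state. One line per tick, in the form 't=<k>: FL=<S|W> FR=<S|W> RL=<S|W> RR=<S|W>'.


t=0: phase=(2,7,4,4) vs β=4 → FL=S FR=W RL=W RR=W
t=2: phase=(4,1,6,6) vs β=4 → FL=W FR=S RL=W RR=W
t=4: phase=(6,3,0,0) vs β=4 → FL=W FR=S RL=S RR=S
t=6: phase=(0,5,2,2) vs β=4 → FL=S FR=W RL=S RR=S
t=8: phase=(2,7,4,4) vs β=4 → FL=S FR=W RL=W RR=W
t=10: phase=(4,1,6,6) vs β=4 → FL=W FR=S RL=W RR=W
t=11: phase=(5,2,7,7) vs β=4 → FL=W FR=S RL=W RR=W
t=15: phase=(1,6,3,3) vs β=4 → FL=S FR=W RL=S RR=S

t=0: FL=S FR=W RL=W RR=W
t=2: FL=W FR=S RL=W RR=W
t=4: FL=W FR=S RL=S RR=S
t=6: FL=S FR=W RL=S RR=S
t=8: FL=S FR=W RL=W RR=W
t=10: FL=W FR=S RL=W RR=W
t=11: FL=W FR=S RL=W RR=W
t=15: FL=S FR=W RL=S RR=S
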